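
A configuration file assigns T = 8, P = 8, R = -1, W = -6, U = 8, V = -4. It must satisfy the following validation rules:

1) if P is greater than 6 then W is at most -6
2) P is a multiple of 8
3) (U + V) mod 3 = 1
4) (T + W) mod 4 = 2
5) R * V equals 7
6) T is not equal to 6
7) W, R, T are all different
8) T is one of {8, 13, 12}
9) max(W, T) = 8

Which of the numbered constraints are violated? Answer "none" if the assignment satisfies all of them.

1) P = 8 > 6, so we need W ≤ -6; W = -6 ≤ -6  ✔
2) 8 / 8 = 1, so 8 divides 8  ✔
3) U + V = 4; 4 mod 3 = 1  ✔
4) T + W = 2; 2 mod 4 = 2  ✔
5) R * V = -1 * (-4) = 4, not 7  ✘
6) T = 8, and 8 ≠ 6  ✔
7) values -6, -1, 8 are pairwise distinct  ✔
8) T = 8 is in {8, 13, 12}  ✔
9) max(-6, 8) = 8  ✔

Constraint 5 is violated.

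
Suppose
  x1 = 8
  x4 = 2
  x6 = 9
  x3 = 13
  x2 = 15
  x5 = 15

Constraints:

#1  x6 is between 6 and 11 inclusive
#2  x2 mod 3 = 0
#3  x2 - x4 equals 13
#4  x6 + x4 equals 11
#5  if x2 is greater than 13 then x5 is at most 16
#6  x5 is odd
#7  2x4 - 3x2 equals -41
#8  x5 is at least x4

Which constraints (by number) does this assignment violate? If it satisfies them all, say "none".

All constraints are satisfied.

#1 x6 = 9 lies in [6, 11] — satisfied.
#2 15 mod 3 = 0 — satisfied.
#3 x2 - x4 = 15 - 2 = 13 — satisfied.
#4 x6 + x4 = 9 + 2 = 11 — satisfied.
#5 x2 = 15 > 13, so we need x5 ≤ 16; x5 = 15 ≤ 16 — satisfied.
#6 x5 = 15 is odd — satisfied.
#7 2x4 - 3x2 = 2(2) - 3(15) = -41 — satisfied.
#8 x5 = 15, x4 = 2; 15 ≥ 2 — satisfied.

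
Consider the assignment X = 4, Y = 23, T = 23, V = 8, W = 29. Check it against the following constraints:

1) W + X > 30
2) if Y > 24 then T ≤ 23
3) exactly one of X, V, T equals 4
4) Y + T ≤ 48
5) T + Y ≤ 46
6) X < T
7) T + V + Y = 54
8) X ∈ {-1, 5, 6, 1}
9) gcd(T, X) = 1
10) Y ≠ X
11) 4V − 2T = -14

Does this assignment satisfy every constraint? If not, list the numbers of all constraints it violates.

1) W + X = 29 + 4 = 33; 33 > 30  yes
2) Y = 23, not > 24; antecedent false, conditional vacuously true  yes
3) X=4, V=8, T=23; 1 of them equals 4  yes
4) Y + T = 23 + 23 = 46; 46 ≤ 48  yes
5) T + Y = 23 + 23 = 46; 46 ≤ 46  yes
6) X = 4, T = 23; 4 < 23  yes
7) T + V + Y = 23 + 8 + 23 = 54  yes
8) X = 4 is not in {-1, 5, 6, 1}  no
9) gcd(23, 4) = 1  yes
10) Y = 23, X = 4; distinct  yes
11) 4V − 2T = 4(8) − 2(23) = -14  yes

The assignment fails constraint 8.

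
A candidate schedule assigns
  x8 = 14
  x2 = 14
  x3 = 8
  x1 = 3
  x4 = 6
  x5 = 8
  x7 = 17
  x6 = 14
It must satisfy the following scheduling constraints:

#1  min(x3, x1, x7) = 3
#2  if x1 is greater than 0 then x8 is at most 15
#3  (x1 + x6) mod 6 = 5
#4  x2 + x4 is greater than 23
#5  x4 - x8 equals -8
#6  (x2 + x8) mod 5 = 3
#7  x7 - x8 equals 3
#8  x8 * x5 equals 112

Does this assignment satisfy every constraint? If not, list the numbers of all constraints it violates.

#1 min(8, 3, 17) = 3 — holds.
#2 x1 = 3 > 0, so we need x8 ≤ 15; x8 = 14 ≤ 15 — holds.
#3 x1 + x6 = 17; 17 mod 6 = 5 — holds.
#4 x2 + x4 = 14 + 6 = 20; 20 ≤ 23, bound 23 not met — does not hold.
#5 x4 - x8 = 6 - 14 = -8 — holds.
#6 x2 + x8 = 28; 28 mod 5 = 3 — holds.
#7 x7 - x8 = 17 - 14 = 3 — holds.
#8 x8 * x5 = 14 * 8 = 112 — holds.

Constraint 4 is violated.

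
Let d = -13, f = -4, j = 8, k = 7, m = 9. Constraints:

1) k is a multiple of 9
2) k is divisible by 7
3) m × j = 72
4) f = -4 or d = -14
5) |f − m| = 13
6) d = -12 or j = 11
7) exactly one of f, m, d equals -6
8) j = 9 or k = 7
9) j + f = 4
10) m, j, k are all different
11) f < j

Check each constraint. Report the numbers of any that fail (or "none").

The assignment fails constraints 1, 6, and 7.

1) 7 = 9×0 + 7, so 9 does not divide 7 — violated.
2) 7 / 7 = 1, so 7 divides 7 — OK.
3) m × j = 9 × 8 = 72 — OK.
4) f = -4 = -4 (first disjunct) — OK.
5) |-4 − 9| = 13 — OK.
6) d = -13 ≠ -12 and j = 8 ≠ 11; both disjuncts false — violated.
7) f=-4, m=9, d=-13; 0 of them equal -6, not exactly one — violated.
8) j = 8 ≠ 9, but k = 7 = 7 (second disjunct) — OK.
9) j + f = 8 + (-4) = 4 — OK.
10) values 9, 8, 7 are pairwise distinct — OK.
11) f = -4, j = 8; -4 < 8 — OK.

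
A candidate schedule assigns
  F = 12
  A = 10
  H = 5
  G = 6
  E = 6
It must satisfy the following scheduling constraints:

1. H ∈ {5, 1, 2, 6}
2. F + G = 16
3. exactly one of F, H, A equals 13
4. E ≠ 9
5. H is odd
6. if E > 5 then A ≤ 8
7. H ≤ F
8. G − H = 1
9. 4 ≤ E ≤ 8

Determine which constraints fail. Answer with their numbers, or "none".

The assignment fails constraints 2, 3, and 6.

1. H = 5 is in {5, 1, 2, 6}  ✓
2. F + G = 12 + 6 = 18, not 16  ✗
3. F=12, H=5, A=10; 0 of them equal 13, not exactly one  ✗
4. E = 6, and 6 ≠ 9  ✓
5. H = 5 is odd  ✓
6. E = 6 > 5, so we need A ≤ 8; but A = 10 > 8  ✗
7. H = 5, F = 12; 5 ≤ 12  ✓
8. G − H = 6 − 5 = 1  ✓
9. E = 6 lies in [4, 8]  ✓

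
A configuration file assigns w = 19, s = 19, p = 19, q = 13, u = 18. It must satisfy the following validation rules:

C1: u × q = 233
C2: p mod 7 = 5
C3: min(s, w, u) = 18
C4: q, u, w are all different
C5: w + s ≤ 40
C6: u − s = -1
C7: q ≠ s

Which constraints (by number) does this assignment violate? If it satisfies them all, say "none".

C1: u × q = 18 × 13 = 234, not 233  ✘
C2: 19 mod 7 = 5  ✔
C3: min(19, 19, 18) = 18  ✔
C4: values 13, 18, 19 are pairwise distinct  ✔
C5: w + s = 19 + 19 = 38; 38 ≤ 40  ✔
C6: u − s = 18 − 19 = -1  ✔
C7: q = 13, s = 19; distinct  ✔

Violated: 1.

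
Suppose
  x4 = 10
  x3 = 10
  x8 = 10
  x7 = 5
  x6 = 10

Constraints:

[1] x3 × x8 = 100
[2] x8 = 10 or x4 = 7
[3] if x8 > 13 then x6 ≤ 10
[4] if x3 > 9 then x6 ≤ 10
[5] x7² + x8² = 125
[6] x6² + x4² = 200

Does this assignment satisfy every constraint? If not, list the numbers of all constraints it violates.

None — every constraint holds.

[1] x3 × x8 = 10 × 10 = 100 — holds.
[2] x8 = 10 = 10 (first disjunct) — holds.
[3] x8 = 10, not > 13; antecedent false, conditional vacuously true — holds.
[4] x3 = 10 > 9, so we need x6 ≤ 10; x6 = 10 ≤ 10 — holds.
[5] x7² + x8² = 5² + 10² = 25 + 100 = 125 — holds.
[6] x6² + x4² = 10² + 10² = 100 + 100 = 200 — holds.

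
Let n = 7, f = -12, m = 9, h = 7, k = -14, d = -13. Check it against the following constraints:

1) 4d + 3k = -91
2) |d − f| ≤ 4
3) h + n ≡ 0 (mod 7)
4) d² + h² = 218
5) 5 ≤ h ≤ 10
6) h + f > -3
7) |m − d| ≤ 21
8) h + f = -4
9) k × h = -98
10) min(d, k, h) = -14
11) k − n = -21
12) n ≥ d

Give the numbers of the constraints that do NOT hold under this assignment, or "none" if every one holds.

1) 4d + 3k = 4(-13) + 3(-14) = -94, not -91  no
2) |-13 − (-12)| = 1; 1 ≤ 4  yes
3) h + n = 14; 14 mod 7 = 0  yes
4) d² + h² = (-13)² + 7² = 169 + 49 = 218  yes
5) h = 7 lies in [5, 10]  yes
6) h + f = 7 + (-12) = -5; -5 ≤ -3, bound -3 not met  no
7) |9 − (-13)| = 22; 22 > 21, exceeds bound 21  no
8) h + f = 7 + (-12) = -5, not -4  no
9) k × h = -14 × 7 = -98  yes
10) min(-13, -14, 7) = -14  yes
11) k − n = -14 − 7 = -21  yes
12) n = 7, d = -13; 7 ≥ -13  yes

Constraints 1, 6, 7, and 8 do not hold.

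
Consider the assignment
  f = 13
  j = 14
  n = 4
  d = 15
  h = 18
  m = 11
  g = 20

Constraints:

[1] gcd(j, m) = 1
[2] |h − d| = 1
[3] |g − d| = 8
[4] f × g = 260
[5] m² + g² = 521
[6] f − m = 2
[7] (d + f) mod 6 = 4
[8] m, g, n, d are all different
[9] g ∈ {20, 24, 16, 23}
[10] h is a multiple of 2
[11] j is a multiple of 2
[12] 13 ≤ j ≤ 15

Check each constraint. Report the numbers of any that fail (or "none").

[1] gcd(14, 11) = 1 — satisfied.
[2] |18 − 15| = 3, not 1 — violated.
[3] |20 − 15| = 5, not 8 — violated.
[4] f × g = 13 × 20 = 260 — satisfied.
[5] m² + g² = 11² + 20² = 121 + 400 = 521 — satisfied.
[6] f − m = 13 − 11 = 2 — satisfied.
[7] d + f = 28; 28 mod 6 = 4 — satisfied.
[8] values 11, 20, 4, 15 are pairwise distinct — satisfied.
[9] g = 20 is in {20, 24, 16, 23} — satisfied.
[10] 18 / 2 = 9, so 2 divides 18 — satisfied.
[11] 14 / 2 = 7, so 2 divides 14 — satisfied.
[12] j = 14 lies in [13, 15] — satisfied.

Violated: 2, 3.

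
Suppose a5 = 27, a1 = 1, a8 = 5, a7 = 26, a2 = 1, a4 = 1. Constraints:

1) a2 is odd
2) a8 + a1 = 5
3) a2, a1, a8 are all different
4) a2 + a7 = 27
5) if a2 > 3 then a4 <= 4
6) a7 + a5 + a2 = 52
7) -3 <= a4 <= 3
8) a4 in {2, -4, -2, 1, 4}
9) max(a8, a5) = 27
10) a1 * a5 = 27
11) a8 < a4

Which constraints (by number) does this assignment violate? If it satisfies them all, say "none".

Violated: 2, 3, 6, 11.

1) a2 = 1 is odd  true
2) a8 + a1 = 5 + 1 = 6, not 5  false
3) a2 = a1 = 1, not all different  false
4) a2 + a7 = 1 + 26 = 27  true
5) a2 = 1, not > 3; antecedent false, conditional vacuously true  true
6) a7 + a5 + a2 = 26 + 27 + 1 = 54, not 52  false
7) a4 = 1 lies in [-3, 3]  true
8) a4 = 1 is in {2, -4, -2, 1, 4}  true
9) max(5, 27) = 27  true
10) a1 * a5 = 1 * 27 = 27  true
11) a8 = 5, a4 = 1; 5 ≥ 1 (want <)  false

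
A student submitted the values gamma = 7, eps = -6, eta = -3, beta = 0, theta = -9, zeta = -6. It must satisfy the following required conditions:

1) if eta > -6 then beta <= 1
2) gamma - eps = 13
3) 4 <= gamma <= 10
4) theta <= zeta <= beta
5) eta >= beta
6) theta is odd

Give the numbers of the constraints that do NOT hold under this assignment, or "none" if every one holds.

1) eta = -3 > -6, so we need beta ≤ 1; beta = 0 ≤ 1 — holds.
2) gamma - eps = 7 - (-6) = 13 — holds.
3) gamma = 7 lies in [4, 10] — holds.
4) values -9 <= -6 <= 0 — holds.
5) eta = -3, beta = 0; -3 < 0 (want ≥) — does not hold.
6) theta = -9 is odd — holds.

Constraint 5 does not hold.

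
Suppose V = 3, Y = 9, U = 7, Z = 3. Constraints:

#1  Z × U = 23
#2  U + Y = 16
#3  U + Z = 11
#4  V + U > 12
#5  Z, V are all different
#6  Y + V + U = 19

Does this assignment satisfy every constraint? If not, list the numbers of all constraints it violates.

The assignment fails constraints 1, 3, 4, 5.

#1 Z × U = 3 × 7 = 21, not 23  FAIL
#2 U + Y = 7 + 9 = 16  OK
#3 U + Z = 7 + 3 = 10, not 11  FAIL
#4 V + U = 3 + 7 = 10; 10 ≤ 12, bound 12 not met  FAIL
#5 Z = V = 3, not all different  FAIL
#6 Y + V + U = 9 + 3 + 7 = 19  OK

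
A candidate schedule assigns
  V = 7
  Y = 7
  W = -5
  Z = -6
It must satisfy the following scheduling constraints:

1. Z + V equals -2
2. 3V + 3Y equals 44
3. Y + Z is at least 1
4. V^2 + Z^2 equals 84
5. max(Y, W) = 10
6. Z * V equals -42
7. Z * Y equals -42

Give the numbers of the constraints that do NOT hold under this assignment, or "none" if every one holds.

1. Z + V = -6 + 7 = 1, not -2  ✘
2. 3V + 3Y = 3(7) + 3(7) = 42, not 44  ✘
3. Y + Z = 7 + (-6) = 1; 1 ≥ 1  ✔
4. V^2 + Z^2 = 7^2 + (-6)^2 = 49 + 36 = 85, not 84  ✘
5. max(7, -5) = 7, not 10  ✘
6. Z * V = -6 * 7 = -42  ✔
7. Z * Y = -6 * 7 = -42  ✔

No — constraints 1, 2, 4, and 5 are not satisfied.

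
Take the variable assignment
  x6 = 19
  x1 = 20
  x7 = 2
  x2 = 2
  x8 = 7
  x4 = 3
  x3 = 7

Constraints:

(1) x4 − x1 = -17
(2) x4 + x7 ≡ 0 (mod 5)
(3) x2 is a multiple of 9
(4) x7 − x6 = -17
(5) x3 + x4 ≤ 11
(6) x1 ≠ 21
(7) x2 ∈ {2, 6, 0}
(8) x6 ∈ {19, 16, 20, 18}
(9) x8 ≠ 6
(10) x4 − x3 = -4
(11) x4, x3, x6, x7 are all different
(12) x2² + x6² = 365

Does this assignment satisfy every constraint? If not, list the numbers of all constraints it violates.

The assignment fails constraint 3.

(1) x4 − x1 = 3 − 20 = -17  yes
(2) x4 + x7 = 5; 5 mod 5 = 0  yes
(3) 2 = 9×0 + 2, so 9 does not divide 2  no
(4) x7 − x6 = 2 − 19 = -17  yes
(5) x3 + x4 = 7 + 3 = 10; 10 ≤ 11  yes
(6) x1 = 20, and 20 ≠ 21  yes
(7) x2 = 2 is in {2, 6, 0}  yes
(8) x6 = 19 is in {19, 16, 20, 18}  yes
(9) x8 = 7, and 7 ≠ 6  yes
(10) x4 − x3 = 3 − 7 = -4  yes
(11) values 3, 7, 19, 2 are pairwise distinct  yes
(12) x2² + x6² = 2² + 19² = 4 + 361 = 365  yes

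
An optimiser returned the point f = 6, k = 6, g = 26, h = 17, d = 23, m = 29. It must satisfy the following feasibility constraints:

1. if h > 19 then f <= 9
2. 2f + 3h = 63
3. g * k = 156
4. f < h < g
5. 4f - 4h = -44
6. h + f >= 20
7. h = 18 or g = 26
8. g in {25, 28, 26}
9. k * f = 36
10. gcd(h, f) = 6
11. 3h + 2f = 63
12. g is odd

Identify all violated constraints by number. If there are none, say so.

Violated: 10, 12.

1. h = 17, not > 19; antecedent false, conditional vacuously true — holds.
2. 2f + 3h = 2(6) + 3(17) = 63 — holds.
3. g * k = 26 * 6 = 156 — holds.
4. values 6 < 17 < 26 — holds.
5. 4f - 4h = 4(6) - 4(17) = -44 — holds.
6. h + f = 17 + 6 = 23; 23 ≥ 20 — holds.
7. h = 17 ≠ 18, but g = 26 = 26 (second disjunct) — holds.
8. g = 26 is in {25, 28, 26} — holds.
9. k * f = 6 * 6 = 36 — holds.
10. gcd(17, 6) = 1, not 6 — does not hold.
11. 3h + 2f = 3(17) + 2(6) = 63 — holds.
12. g = 26 is even — does not hold.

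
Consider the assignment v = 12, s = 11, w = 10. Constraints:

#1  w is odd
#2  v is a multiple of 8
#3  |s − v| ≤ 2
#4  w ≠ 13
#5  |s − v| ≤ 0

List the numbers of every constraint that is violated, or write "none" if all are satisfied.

Violated: 1, 2, and 5.

#1 w = 10 is even — fails.
#2 12 = 8×1 + 4, so 8 does not divide 12 — fails.
#3 |11 − 12| = 1; 1 ≤ 2 — holds.
#4 w = 10, and 10 ≠ 13 — holds.
#5 |11 − 12| = 1; 1 > 0, exceeds bound 0 — fails.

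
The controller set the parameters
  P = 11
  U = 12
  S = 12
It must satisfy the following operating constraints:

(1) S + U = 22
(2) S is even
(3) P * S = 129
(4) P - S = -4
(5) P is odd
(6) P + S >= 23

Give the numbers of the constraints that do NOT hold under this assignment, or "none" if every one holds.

(1) S + U = 12 + 12 = 24, not 22  ✗
(2) S = 12 is even  ✓
(3) P * S = 11 * 12 = 132, not 129  ✗
(4) P - S = 11 - 12 = -1, not -4  ✗
(5) P = 11 is odd  ✓
(6) P + S = 11 + 12 = 23; 23 ≥ 23  ✓

Constraints 1, 3, and 4 do not hold.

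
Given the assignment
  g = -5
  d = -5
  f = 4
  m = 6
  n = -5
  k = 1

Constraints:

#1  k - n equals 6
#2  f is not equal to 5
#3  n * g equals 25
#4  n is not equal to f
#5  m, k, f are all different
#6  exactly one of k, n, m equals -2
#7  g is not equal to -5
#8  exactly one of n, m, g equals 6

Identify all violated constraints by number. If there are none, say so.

No — constraints 6, 7 are not satisfied.

#1 k - n = 1 - (-5) = 6 — holds.
#2 f = 4, and 4 ≠ 5 — holds.
#3 n * g = -5 * (-5) = 25 — holds.
#4 n = -5, f = 4; distinct — holds.
#5 values 6, 1, 4 are pairwise distinct — holds.
#6 k=1, n=-5, m=6; 0 of them equal -2, not exactly one — does not hold.
#7 g = -5, but -5 is required to differ — does not hold.
#8 n=-5, m=6, g=-5; 1 of them equals 6 — holds.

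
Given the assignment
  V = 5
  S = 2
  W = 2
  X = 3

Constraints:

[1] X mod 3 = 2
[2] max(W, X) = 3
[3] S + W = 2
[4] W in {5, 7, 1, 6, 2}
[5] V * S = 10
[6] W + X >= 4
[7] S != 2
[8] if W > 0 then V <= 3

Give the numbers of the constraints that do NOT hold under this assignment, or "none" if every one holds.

Constraints 1, 3, 7, and 8 do not hold.

[1] 3 mod 3 = 0, not 2  ✗
[2] max(2, 3) = 3  ✓
[3] S + W = 2 + 2 = 4, not 2  ✗
[4] W = 2 is in {5, 7, 1, 6, 2}  ✓
[5] V * S = 5 * 2 = 10  ✓
[6] W + X = 2 + 3 = 5; 5 ≥ 4  ✓
[7] S = 2, but 2 is required to differ  ✗
[8] W = 2 > 0, so we need V ≤ 3; but V = 5 > 3  ✗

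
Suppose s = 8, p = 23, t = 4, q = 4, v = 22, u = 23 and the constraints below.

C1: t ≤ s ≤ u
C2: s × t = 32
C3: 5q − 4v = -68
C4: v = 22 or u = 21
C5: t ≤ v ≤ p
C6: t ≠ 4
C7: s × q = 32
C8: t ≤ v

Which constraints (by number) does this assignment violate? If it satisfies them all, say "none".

C1: values 4 ≤ 8 ≤ 23 — holds.
C2: s × t = 8 × 4 = 32 — holds.
C3: 5q − 4v = 5(4) − 4(22) = -68 — holds.
C4: v = 22 = 22 (first disjunct) — holds.
C5: values 4 ≤ 22 ≤ 23 — holds.
C6: t = 4, but 4 is required to differ — fails.
C7: s × q = 8 × 4 = 32 — holds.
C8: t = 4, v = 22; 4 ≤ 22 — holds.

The assignment fails constraint 6.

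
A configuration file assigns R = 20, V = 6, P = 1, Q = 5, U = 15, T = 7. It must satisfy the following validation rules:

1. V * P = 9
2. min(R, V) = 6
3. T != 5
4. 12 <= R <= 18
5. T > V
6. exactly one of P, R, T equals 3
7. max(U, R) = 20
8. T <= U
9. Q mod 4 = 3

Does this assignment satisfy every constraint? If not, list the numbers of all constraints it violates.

The assignment fails constraints 1, 4, 6, and 9.

1. V * P = 6 * 1 = 6, not 9  no
2. min(20, 6) = 6  yes
3. T = 7, and 7 ≠ 5  yes
4. R = 20 is outside [12, 18]  no
5. T = 7, V = 6; 7 > 6  yes
6. P=1, R=20, T=7; 0 of them equal 3, not exactly one  no
7. max(15, 20) = 20  yes
8. T = 7, U = 15; 7 ≤ 15  yes
9. 5 mod 4 = 1, not 3  no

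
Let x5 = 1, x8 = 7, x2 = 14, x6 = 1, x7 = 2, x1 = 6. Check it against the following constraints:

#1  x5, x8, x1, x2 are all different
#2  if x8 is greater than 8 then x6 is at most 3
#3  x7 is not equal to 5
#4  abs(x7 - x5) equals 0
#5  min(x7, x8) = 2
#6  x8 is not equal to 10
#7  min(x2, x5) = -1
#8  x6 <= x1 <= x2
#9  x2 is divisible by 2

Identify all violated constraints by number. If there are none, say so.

#1 values 1, 7, 6, 14 are pairwise distinct — holds.
#2 x8 = 7, not > 8; antecedent false, conditional vacuously true — holds.
#3 x7 = 2, and 2 ≠ 5 — holds.
#4 abs(2 - 1) = 1, not 0 — does not hold.
#5 min(2, 7) = 2 — holds.
#6 x8 = 7, and 7 ≠ 10 — holds.
#7 min(14, 1) = 1, not -1 — does not hold.
#8 values 1 <= 6 <= 14 — holds.
#9 14 / 2 = 7, so 2 divides 14 — holds.

Constraints 4 and 7 are violated.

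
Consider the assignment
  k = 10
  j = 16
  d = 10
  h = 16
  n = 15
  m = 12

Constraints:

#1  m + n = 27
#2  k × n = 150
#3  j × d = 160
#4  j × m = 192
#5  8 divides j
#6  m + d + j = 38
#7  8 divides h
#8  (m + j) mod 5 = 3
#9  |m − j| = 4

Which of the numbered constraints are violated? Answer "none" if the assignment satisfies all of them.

None — every constraint holds.

#1 m + n = 12 + 15 = 27  yes
#2 k × n = 10 × 15 = 150  yes
#3 j × d = 16 × 10 = 160  yes
#4 j × m = 16 × 12 = 192  yes
#5 16 / 8 = 2, so 8 divides 16  yes
#6 m + d + j = 12 + 10 + 16 = 38  yes
#7 16 / 8 = 2, so 8 divides 16  yes
#8 m + j = 28; 28 mod 5 = 3  yes
#9 |12 − 16| = 4  yes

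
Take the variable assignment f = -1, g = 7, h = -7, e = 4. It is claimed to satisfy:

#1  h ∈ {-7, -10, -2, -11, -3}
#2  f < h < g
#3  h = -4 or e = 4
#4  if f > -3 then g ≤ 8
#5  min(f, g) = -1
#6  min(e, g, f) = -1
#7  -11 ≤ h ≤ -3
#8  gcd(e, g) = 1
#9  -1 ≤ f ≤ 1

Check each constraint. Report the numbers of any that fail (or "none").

#1 h = -7 is in {-7, -10, -2, -11, -3}  yes
#2 values -1, -7, 7; f = -1 is not < h = -7  no
#3 h = -7 ≠ -4, but e = 4 = 4 (second disjunct)  yes
#4 f = -1 > -3, so we need g ≤ 8; g = 7 ≤ 8  yes
#5 min(-1, 7) = -1  yes
#6 min(4, 7, -1) = -1  yes
#7 h = -7 lies in [-11, -3]  yes
#8 gcd(4, 7) = 1  yes
#9 f = -1 lies in [-1, 1]  yes

No — constraint 2 is not satisfied.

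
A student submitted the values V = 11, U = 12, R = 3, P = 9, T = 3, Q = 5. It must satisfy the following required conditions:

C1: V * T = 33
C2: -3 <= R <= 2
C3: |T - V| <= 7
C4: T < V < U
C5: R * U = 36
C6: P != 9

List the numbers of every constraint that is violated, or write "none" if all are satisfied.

Violated: 2, 3, 6.

C1: V * T = 11 * 3 = 33 — holds.
C2: R = 3 is outside [-3, 2] — fails.
C3: |3 - 11| = 8; 8 > 7, exceeds bound 7 — fails.
C4: values 3 < 11 < 12 — holds.
C5: R * U = 3 * 12 = 36 — holds.
C6: P = 9, but 9 is required to differ — fails.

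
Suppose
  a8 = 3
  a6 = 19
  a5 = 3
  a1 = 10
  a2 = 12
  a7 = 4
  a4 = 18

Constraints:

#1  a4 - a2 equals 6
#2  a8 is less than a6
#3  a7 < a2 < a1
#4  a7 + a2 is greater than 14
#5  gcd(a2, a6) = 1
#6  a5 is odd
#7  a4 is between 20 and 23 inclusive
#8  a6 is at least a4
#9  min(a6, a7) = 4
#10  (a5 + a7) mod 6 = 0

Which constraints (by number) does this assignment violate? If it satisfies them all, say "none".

Constraints 3, 7, and 10 do not hold.

#1 a4 - a2 = 18 - 12 = 6  holds
#2 a8 = 3, a6 = 19; 3 < 19  holds
#3 values 4, 12, 10; a2 = 12 is not < a1 = 10  fails
#4 a7 + a2 = 4 + 12 = 16; 16 > 14  holds
#5 gcd(12, 19) = 1  holds
#6 a5 = 3 is odd  holds
#7 a4 = 18 is outside [20, 23]  fails
#8 a6 = 19, a4 = 18; 19 ≥ 18  holds
#9 min(19, 4) = 4  holds
#10 a5 + a7 = 7; 7 mod 6 = 1, not 0  fails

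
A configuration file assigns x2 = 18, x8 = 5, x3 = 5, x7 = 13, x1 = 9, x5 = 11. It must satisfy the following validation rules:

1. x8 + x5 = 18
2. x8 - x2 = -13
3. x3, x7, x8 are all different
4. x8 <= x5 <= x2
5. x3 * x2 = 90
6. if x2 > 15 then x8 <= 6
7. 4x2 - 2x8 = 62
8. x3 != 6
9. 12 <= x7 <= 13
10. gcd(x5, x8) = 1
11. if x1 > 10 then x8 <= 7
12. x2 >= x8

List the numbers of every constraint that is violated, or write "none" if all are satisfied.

1. x8 + x5 = 5 + 11 = 16, not 18  ✗
2. x8 - x2 = 5 - 18 = -13  ✓
3. x3 = x8 = 5, not all different  ✗
4. values 5 <= 11 <= 18  ✓
5. x3 * x2 = 5 * 18 = 90  ✓
6. x2 = 18 > 15, so we need x8 ≤ 6; x8 = 5 ≤ 6  ✓
7. 4x2 - 2x8 = 4(18) - 2(5) = 62  ✓
8. x3 = 5, and 5 ≠ 6  ✓
9. x7 = 13 lies in [12, 13]  ✓
10. gcd(11, 5) = 1  ✓
11. x1 = 9, not > 10; antecedent false, conditional vacuously true  ✓
12. x2 = 18, x8 = 5; 18 ≥ 5  ✓

Constraints 1, 3 do not hold.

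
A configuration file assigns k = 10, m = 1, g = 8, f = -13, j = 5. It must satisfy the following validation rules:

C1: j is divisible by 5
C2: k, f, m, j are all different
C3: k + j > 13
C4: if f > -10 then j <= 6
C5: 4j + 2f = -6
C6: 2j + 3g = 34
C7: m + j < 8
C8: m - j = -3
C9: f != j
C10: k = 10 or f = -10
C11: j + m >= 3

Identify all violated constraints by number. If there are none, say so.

C1: 5 / 5 = 1, so 5 divides 5  ✔
C2: values 10, -13, 1, 5 are pairwise distinct  ✔
C3: k + j = 10 + 5 = 15; 15 > 13  ✔
C4: f = -13, not > -10; antecedent false, conditional vacuously true  ✔
C5: 4j + 2f = 4(5) + 2(-13) = -6  ✔
C6: 2j + 3g = 2(5) + 3(8) = 34  ✔
C7: m + j = 1 + 5 = 6; 6 < 8  ✔
C8: m - j = 1 - 5 = -4, not -3  ✘
C9: f = -13, j = 5; distinct  ✔
C10: k = 10 = 10 (first disjunct)  ✔
C11: j + m = 5 + 1 = 6; 6 ≥ 3  ✔

No — constraint 8 is not satisfied.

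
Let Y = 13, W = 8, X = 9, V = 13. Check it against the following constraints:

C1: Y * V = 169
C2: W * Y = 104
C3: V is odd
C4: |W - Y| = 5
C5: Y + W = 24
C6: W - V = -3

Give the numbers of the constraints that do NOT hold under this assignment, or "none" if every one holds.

No — constraints 5 and 6 are not satisfied.

C1: Y * V = 13 * 13 = 169  true
C2: W * Y = 8 * 13 = 104  true
C3: V = 13 is odd  true
C4: |8 - 13| = 5  true
C5: Y + W = 13 + 8 = 21, not 24  false
C6: W - V = 8 - 13 = -5, not -3  false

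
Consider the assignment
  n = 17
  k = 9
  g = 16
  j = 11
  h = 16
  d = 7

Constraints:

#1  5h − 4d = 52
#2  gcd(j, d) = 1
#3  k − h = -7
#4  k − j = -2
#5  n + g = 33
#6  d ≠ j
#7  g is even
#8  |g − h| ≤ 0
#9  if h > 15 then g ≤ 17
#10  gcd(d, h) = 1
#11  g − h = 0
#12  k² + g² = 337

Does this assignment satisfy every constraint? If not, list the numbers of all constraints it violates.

#1 5h − 4d = 5(16) − 4(7) = 52 — holds.
#2 gcd(11, 7) = 1 — holds.
#3 k − h = 9 − 16 = -7 — holds.
#4 k − j = 9 − 11 = -2 — holds.
#5 n + g = 17 + 16 = 33 — holds.
#6 d = 7, j = 11; distinct — holds.
#7 g = 16 is even — holds.
#8 |16 − 16| = 0; 0 ≤ 0 — holds.
#9 h = 16 > 15, so we need g ≤ 17; g = 16 ≤ 17 — holds.
#10 gcd(7, 16) = 1 — holds.
#11 g − h = 16 − 16 = 0 — holds.
#12 k² + g² = 9² + 16² = 81 + 256 = 337 — holds.

All constraints are satisfied.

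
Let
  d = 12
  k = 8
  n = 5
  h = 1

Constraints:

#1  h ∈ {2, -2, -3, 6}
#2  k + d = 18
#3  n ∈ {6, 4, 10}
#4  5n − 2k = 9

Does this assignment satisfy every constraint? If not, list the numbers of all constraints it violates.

Constraints 1, 2, 3 do not hold.

#1 h = 1 is not in {2, -2, -3, 6} — fails.
#2 k + d = 8 + 12 = 20, not 18 — fails.
#3 n = 5 is not in {6, 4, 10} — fails.
#4 5n − 2k = 5(5) − 2(8) = 9 — holds.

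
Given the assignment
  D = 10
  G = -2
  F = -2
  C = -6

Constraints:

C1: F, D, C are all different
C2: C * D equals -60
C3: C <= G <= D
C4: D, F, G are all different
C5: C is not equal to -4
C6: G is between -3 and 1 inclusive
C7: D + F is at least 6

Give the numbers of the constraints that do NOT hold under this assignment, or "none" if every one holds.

No — constraint 4 is not satisfied.

C1: values -2, 10, -6 are pairwise distinct — satisfied.
C2: C * D = -6 * 10 = -60 — satisfied.
C3: values -6 <= -2 <= 10 — satisfied.
C4: F = G = -2, not all different — violated.
C5: C = -6, and -6 ≠ -4 — satisfied.
C6: G = -2 lies in [-3, 1] — satisfied.
C7: D + F = 10 + (-2) = 8; 8 ≥ 6 — satisfied.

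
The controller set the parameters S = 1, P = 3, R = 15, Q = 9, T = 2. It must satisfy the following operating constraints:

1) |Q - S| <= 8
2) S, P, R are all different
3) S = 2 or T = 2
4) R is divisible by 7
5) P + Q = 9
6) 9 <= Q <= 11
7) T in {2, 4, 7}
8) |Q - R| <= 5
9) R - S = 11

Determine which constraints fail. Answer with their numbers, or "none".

Violated: 4, 5, 8, 9.

1) |9 - 1| = 8; 8 ≤ 8 — holds.
2) values 1, 3, 15 are pairwise distinct — holds.
3) S = 1 ≠ 2, but T = 2 = 2 (second disjunct) — holds.
4) 15 = 7*2 + 1, so 7 does not divide 15 — does not hold.
5) P + Q = 3 + 9 = 12, not 9 — does not hold.
6) Q = 9 lies in [9, 11] — holds.
7) T = 2 is in {2, 4, 7} — holds.
8) |9 - 15| = 6; 6 > 5, exceeds bound 5 — does not hold.
9) R - S = 15 - 1 = 14, not 11 — does not hold.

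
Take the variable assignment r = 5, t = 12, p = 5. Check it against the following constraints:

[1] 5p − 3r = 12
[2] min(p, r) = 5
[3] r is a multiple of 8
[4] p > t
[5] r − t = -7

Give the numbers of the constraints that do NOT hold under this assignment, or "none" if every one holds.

The assignment fails constraints 1, 3, and 4.

[1] 5p − 3r = 5(5) − 3(5) = 10, not 12  no
[2] min(5, 5) = 5  yes
[3] 5 = 8×0 + 5, so 8 does not divide 5  no
[4] p = 5, t = 12; 5 ≤ 12 (want >)  no
[5] r − t = 5 − 12 = -7  yes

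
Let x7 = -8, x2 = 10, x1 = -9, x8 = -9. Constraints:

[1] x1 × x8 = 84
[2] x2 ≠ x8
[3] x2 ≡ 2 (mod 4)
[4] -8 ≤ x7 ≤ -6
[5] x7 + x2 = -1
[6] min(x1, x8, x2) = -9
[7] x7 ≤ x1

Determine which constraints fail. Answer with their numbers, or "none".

No — constraints 1, 5, 7 are not satisfied.

[1] x1 × x8 = -9 × (-9) = 81, not 84 — violated.
[2] x2 = 10, x8 = -9; distinct — satisfied.
[3] 10 mod 4 = 2 — satisfied.
[4] x7 = -8 lies in [-8, -6] — satisfied.
[5] x7 + x2 = -8 + 10 = 2, not -1 — violated.
[6] min(-9, -9, 10) = -9 — satisfied.
[7] x7 = -8, x1 = -9; -8 > -9 (want ≤) — violated.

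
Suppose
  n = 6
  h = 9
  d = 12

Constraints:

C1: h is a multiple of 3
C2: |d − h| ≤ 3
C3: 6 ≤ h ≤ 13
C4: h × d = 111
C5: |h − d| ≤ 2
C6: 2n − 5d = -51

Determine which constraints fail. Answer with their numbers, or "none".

No — constraints 4, 5, 6 are not satisfied.

C1: 9 / 3 = 3, so 3 divides 9 — OK.
C2: |12 − 9| = 3; 3 ≤ 3 — OK.
C3: h = 9 lies in [6, 13] — OK.
C4: h × d = 9 × 12 = 108, not 111 — violated.
C5: |9 − 12| = 3; 3 > 2, exceeds bound 2 — violated.
C6: 2n − 5d = 2(6) − 5(12) = -48, not -51 — violated.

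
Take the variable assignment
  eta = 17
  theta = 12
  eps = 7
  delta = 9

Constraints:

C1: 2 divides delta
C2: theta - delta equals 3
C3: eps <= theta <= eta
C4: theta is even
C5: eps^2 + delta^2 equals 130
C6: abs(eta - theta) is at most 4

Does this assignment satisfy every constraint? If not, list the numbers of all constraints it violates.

Constraints 1 and 6 do not hold.

C1: 9 = 2*4 + 1, so 2 does not divide 9 — does not hold.
C2: theta - delta = 12 - 9 = 3 — holds.
C3: values 7 <= 12 <= 17 — holds.
C4: theta = 12 is even — holds.
C5: eps^2 + delta^2 = 7^2 + 9^2 = 49 + 81 = 130 — holds.
C6: abs(17 - 12) = 5; 5 > 4, exceeds bound 4 — does not hold.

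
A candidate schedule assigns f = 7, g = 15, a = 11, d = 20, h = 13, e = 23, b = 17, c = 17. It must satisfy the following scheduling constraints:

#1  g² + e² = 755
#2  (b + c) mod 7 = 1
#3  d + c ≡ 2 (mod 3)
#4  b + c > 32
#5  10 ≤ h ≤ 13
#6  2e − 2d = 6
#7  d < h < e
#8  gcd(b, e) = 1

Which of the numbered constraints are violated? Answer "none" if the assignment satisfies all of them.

Violated: 1, 2, 3, and 7.

#1 g² + e² = 15² + 23² = 225 + 529 = 754, not 755  fails
#2 b + c = 34; 34 mod 7 = 6, not 1  fails
#3 d + c = 37; 37 mod 3 = 1, not 2  fails
#4 b + c = 17 + 17 = 34; 34 > 32  holds
#5 h = 13 lies in [10, 13]  holds
#6 2e − 2d = 2(23) − 2(20) = 6  holds
#7 values 20, 13, 23; d = 20 is not < h = 13  fails
#8 gcd(17, 23) = 1  holds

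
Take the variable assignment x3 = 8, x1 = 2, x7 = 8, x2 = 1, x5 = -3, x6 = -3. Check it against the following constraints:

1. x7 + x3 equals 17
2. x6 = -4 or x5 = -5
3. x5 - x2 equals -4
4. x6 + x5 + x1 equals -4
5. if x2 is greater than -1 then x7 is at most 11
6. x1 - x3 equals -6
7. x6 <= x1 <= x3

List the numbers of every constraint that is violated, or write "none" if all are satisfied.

Constraints 1, 2 do not hold.

1. x7 + x3 = 8 + 8 = 16, not 17 — does not hold.
2. x6 = -3 ≠ -4 and x5 = -3 ≠ -5; both disjuncts false — does not hold.
3. x5 - x2 = -3 - 1 = -4 — holds.
4. x6 + x5 + x1 = -3 + (-3) + 2 = -4 — holds.
5. x2 = 1 > -1, so we need x7 ≤ 11; x7 = 8 ≤ 11 — holds.
6. x1 - x3 = 2 - 8 = -6 — holds.
7. values -3 <= 2 <= 8 — holds.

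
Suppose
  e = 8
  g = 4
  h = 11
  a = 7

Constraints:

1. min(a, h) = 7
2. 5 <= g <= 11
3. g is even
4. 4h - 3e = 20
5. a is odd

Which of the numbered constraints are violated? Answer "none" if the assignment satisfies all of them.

1. min(7, 11) = 7  yes
2. g = 4 is outside [5, 11]  no
3. g = 4 is even  yes
4. 4h - 3e = 4(11) - 3(8) = 20  yes
5. a = 7 is odd  yes

No — constraint 2 is not satisfied.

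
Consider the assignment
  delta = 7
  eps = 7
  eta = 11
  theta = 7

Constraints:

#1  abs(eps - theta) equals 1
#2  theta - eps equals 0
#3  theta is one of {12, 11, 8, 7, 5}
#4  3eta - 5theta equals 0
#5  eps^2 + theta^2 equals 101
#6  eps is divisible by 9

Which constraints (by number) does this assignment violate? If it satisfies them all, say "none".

Constraints 1, 4, 5, and 6 are violated.

#1 abs(7 - 7) = 0, not 1 — does not hold.
#2 theta - eps = 7 - 7 = 0 — holds.
#3 theta = 7 is in {12, 11, 8, 7, 5} — holds.
#4 3eta - 5theta = 3(11) - 5(7) = -2, not 0 — does not hold.
#5 eps^2 + theta^2 = 7^2 + 7^2 = 49 + 49 = 98, not 101 — does not hold.
#6 7 = 9*0 + 7, so 9 does not divide 7 — does not hold.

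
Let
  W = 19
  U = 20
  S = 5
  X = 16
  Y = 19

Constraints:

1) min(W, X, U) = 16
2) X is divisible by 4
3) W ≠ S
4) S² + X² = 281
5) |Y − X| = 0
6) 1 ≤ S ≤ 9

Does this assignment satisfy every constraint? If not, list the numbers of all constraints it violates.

The assignment fails constraint 5.

1) min(19, 16, 20) = 16 — holds.
2) 16 / 4 = 4, so 4 divides 16 — holds.
3) W = 19, S = 5; distinct — holds.
4) S² + X² = 5² + 16² = 25 + 256 = 281 — holds.
5) |19 − 16| = 3, not 0 — fails.
6) S = 5 lies in [1, 9] — holds.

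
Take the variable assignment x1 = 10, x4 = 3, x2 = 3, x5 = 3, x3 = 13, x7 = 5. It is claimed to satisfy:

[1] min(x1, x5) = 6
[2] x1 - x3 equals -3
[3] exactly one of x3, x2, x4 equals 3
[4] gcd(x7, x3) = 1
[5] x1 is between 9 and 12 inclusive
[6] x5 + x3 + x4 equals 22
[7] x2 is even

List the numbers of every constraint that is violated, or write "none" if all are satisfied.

The assignment fails constraints 1, 3, 6, 7.

[1] min(10, 3) = 3, not 6 — violated.
[2] x1 - x3 = 10 - 13 = -3 — satisfied.
[3] x3=13, x2=3, x4=3; 2 of them equal 3, not exactly one — violated.
[4] gcd(5, 13) = 1 — satisfied.
[5] x1 = 10 lies in [9, 12] — satisfied.
[6] x5 + x3 + x4 = 3 + 13 + 3 = 19, not 22 — violated.
[7] x2 = 3 is odd — violated.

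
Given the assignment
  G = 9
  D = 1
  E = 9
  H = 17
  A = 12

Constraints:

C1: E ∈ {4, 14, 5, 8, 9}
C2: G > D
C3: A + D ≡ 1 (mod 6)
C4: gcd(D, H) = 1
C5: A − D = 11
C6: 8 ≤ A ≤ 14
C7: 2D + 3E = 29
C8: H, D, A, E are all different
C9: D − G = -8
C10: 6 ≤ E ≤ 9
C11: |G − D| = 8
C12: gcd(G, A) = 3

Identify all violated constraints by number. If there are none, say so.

All constraints are satisfied.

C1: E = 9 is in {4, 14, 5, 8, 9} — holds.
C2: G = 9, D = 1; 9 > 1 — holds.
C3: A + D = 13; 13 mod 6 = 1 — holds.
C4: gcd(1, 17) = 1 — holds.
C5: A − D = 12 − 1 = 11 — holds.
C6: A = 12 lies in [8, 14] — holds.
C7: 2D + 3E = 2(1) + 3(9) = 29 — holds.
C8: values 17, 1, 12, 9 are pairwise distinct — holds.
C9: D − G = 1 − 9 = -8 — holds.
C10: E = 9 lies in [6, 9] — holds.
C11: |9 − 1| = 8 — holds.
C12: gcd(9, 12) = 3 — holds.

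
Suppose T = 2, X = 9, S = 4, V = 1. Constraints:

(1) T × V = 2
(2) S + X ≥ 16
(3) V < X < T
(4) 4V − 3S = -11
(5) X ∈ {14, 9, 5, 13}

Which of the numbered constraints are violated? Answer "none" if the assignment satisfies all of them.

(1) T × V = 2 × 1 = 2 — holds.
(2) S + X = 4 + 9 = 13; 13 < 16, bound 16 not met — does not hold.
(3) values 1, 9, 2; X = 9 is not < T = 2 — does not hold.
(4) 4V − 3S = 4(1) − 3(4) = -8, not -11 — does not hold.
(5) X = 9 is in {14, 9, 5, 13} — holds.

Constraints 2, 3, and 4 do not hold.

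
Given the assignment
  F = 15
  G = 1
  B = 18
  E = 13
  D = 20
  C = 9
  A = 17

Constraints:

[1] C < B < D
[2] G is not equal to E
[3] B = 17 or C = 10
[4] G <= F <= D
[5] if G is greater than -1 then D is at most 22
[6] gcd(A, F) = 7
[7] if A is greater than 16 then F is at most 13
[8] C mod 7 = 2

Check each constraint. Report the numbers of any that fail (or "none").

The assignment fails constraints 3, 6, 7.

[1] values 9 < 18 < 20 — holds.
[2] G = 1, E = 13; distinct — holds.
[3] B = 18 ≠ 17 and C = 9 ≠ 10; both disjuncts false — fails.
[4] values 1 <= 15 <= 20 — holds.
[5] G = 1 > -1, so we need D ≤ 22; D = 20 ≤ 22 — holds.
[6] gcd(17, 15) = 1, not 7 — fails.
[7] A = 17 > 16, so we need F ≤ 13; but F = 15 > 13 — fails.
[8] 9 mod 7 = 2 — holds.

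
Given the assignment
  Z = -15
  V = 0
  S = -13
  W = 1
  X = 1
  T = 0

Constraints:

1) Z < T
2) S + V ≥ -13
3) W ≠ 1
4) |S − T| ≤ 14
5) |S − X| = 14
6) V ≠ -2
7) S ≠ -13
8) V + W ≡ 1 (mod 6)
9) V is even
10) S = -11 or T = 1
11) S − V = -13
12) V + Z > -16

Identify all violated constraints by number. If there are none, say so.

Constraints 3, 7, and 10 do not hold.

1) Z = -15, T = 0; -15 < 0 — OK.
2) S + V = -13 + 0 = -13; -13 ≥ -13 — OK.
3) W = 1, but 1 is required to differ — violated.
4) |-13 − 0| = 13; 13 ≤ 14 — OK.
5) |-13 − 1| = 14 — OK.
6) V = 0, and 0 ≠ -2 — OK.
7) S = -13, but -13 is required to differ — violated.
8) V + W = 1; 1 mod 6 = 1 — OK.
9) V = 0 is even — OK.
10) S = -13 ≠ -11 and T = 0 ≠ 1; both disjuncts false — violated.
11) S − V = -13 − 0 = -13 — OK.
12) V + Z = 0 + (-15) = -15; -15 > -16 — OK.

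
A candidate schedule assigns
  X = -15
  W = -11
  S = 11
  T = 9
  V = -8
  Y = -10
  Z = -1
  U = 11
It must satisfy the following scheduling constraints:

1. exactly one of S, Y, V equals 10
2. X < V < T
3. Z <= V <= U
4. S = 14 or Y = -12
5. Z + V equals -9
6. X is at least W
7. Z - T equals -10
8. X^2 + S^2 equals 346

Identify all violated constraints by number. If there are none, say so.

1. S=11, Y=-10, V=-8; 0 of them equal 10, not exactly one — violated.
2. values -15 < -8 < 9 — OK.
3. values -1, -8, 11; Z = -1 is not <= V = -8 — violated.
4. S = 11 ≠ 14 and Y = -10 ≠ -12; both disjuncts false — violated.
5. Z + V = -1 + (-8) = -9 — OK.
6. X = -15, W = -11; -15 < -11 (want ≥) — violated.
7. Z - T = -1 - 9 = -10 — OK.
8. X^2 + S^2 = (-15)^2 + 11^2 = 225 + 121 = 346 — OK.

No — constraints 1, 3, 4, and 6 are not satisfied.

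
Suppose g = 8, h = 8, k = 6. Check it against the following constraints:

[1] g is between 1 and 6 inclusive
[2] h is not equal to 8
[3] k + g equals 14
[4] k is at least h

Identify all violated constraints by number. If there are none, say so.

[1] g = 8 is outside [1, 6]  ✘
[2] h = 8, but 8 is required to differ  ✘
[3] k + g = 6 + 8 = 14  ✔
[4] k = 6, h = 8; 6 < 8 (want ≥)  ✘

Violated: 1, 2, 4.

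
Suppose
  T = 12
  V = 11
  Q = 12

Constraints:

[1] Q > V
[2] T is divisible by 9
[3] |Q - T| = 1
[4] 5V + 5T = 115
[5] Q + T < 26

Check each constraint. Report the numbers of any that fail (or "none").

[1] Q = 12, V = 11; 12 > 11  OK
[2] 12 = 9*1 + 3, so 9 does not divide 12  FAIL
[3] |12 - 12| = 0, not 1  FAIL
[4] 5V + 5T = 5(11) + 5(12) = 115  OK
[5] Q + T = 12 + 12 = 24; 24 < 26  OK

Constraints 2 and 3 do not hold.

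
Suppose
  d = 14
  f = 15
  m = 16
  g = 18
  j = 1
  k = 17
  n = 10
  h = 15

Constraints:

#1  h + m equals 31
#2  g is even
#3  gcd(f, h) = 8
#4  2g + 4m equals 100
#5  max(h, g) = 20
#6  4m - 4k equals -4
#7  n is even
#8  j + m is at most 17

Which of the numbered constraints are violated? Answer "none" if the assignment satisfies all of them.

Constraints 3 and 5 are violated.

#1 h + m = 15 + 16 = 31 — OK.
#2 g = 18 is even — OK.
#3 gcd(15, 15) = 15, not 8 — violated.
#4 2g + 4m = 2(18) + 4(16) = 100 — OK.
#5 max(15, 18) = 18, not 20 — violated.
#6 4m - 4k = 4(16) - 4(17) = -4 — OK.
#7 n = 10 is even — OK.
#8 j + m = 1 + 16 = 17; 17 ≤ 17 — OK.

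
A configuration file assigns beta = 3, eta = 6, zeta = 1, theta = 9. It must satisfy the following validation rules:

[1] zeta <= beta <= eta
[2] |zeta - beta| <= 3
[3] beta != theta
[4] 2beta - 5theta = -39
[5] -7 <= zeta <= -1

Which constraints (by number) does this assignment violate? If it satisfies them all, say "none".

[1] values 1 <= 3 <= 6  OK
[2] |1 - 3| = 2; 2 ≤ 3  OK
[3] beta = 3, theta = 9; distinct  OK
[4] 2beta - 5theta = 2(3) - 5(9) = -39  OK
[5] zeta = 1 is outside [-7, -1]  FAIL

Constraint 5 is violated.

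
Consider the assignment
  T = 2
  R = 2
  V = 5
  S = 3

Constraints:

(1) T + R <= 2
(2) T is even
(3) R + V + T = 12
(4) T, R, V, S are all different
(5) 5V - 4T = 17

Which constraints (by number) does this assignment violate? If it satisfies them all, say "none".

(1) T + R = 2 + 2 = 4; 4 > 2, bound 2 not met  ✘
(2) T = 2 is even  ✔
(3) R + V + T = 2 + 5 + 2 = 9, not 12  ✘
(4) T = R = 2, not all different  ✘
(5) 5V - 4T = 5(5) - 4(2) = 17  ✔

Constraints 1, 3, 4 are violated.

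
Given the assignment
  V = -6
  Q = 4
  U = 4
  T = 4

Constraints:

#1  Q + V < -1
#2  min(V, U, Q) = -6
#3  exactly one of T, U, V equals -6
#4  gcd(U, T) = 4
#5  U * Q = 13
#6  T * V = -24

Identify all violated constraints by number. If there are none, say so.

Constraint 5 is violated.

#1 Q + V = 4 + (-6) = -2; -2 < -1 — satisfied.
#2 min(-6, 4, 4) = -6 — satisfied.
#3 T=4, U=4, V=-6; 1 of them equals -6 — satisfied.
#4 gcd(4, 4) = 4 — satisfied.
#5 U * Q = 4 * 4 = 16, not 13 — violated.
#6 T * V = 4 * (-6) = -24 — satisfied.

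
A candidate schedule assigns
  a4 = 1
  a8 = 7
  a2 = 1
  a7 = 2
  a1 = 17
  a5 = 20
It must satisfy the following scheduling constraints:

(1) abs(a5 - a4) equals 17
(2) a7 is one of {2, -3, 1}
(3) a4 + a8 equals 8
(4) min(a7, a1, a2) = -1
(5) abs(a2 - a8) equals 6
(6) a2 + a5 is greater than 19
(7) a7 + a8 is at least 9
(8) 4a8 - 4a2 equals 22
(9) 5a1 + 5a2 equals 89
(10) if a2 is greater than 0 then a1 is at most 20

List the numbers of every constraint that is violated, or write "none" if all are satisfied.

Constraints 1, 4, 8, 9 do not hold.

(1) abs(20 - 1) = 19, not 17  fails
(2) a7 = 2 is in {2, -3, 1}  holds
(3) a4 + a8 = 1 + 7 = 8  holds
(4) min(2, 17, 1) = 1, not -1  fails
(5) abs(1 - 7) = 6  holds
(6) a2 + a5 = 1 + 20 = 21; 21 > 19  holds
(7) a7 + a8 = 2 + 7 = 9; 9 ≥ 9  holds
(8) 4a8 - 4a2 = 4(7) - 4(1) = 24, not 22  fails
(9) 5a1 + 5a2 = 5(17) + 5(1) = 90, not 89  fails
(10) a2 = 1 > 0, so we need a1 ≤ 20; a1 = 17 ≤ 20  holds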